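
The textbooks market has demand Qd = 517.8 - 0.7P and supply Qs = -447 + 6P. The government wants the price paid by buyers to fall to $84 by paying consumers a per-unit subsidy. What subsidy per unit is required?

Required subsidy s = $67 per unit

At a buyer price of 84, quantity demanded is 517.8 − 0.7·84 = 459.
Sellers supply 459 only when they receive Ps with -447 + 6·Ps = 459, i.e. Ps = 151.
s = Ps − Pb = 151 − 84 = 67.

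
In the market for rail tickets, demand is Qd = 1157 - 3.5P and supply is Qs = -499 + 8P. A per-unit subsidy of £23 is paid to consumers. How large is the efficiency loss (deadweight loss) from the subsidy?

Pre-subsidy: 1157 - 3.5P = -499 + 8P gives P* = 144, Q* = 653.
With the rebate, buyers effectively pay Pb = Ps − 23, where Ps is the price sellers receive.
Demand in terms of Ps becomes Qd = 1157 − 3.5(Ps − 23) = 1237.5 - 3.5Ps. Setting this equal to supply: 1237.5 - 3.5Ps = -499 + 8Ps, so Ps = 151.
Buyers pay Pb = 151 − 23 = 128; Q' = -499 + 8·151 = 709.
The subsidy expands output by 709 − 653 = 56 past the efficient level; on those units the gap between marginal cost and willingness to pay runs from 0 up to 23.
DWL = ½ × 23 × 56 = 644.

Deadweight loss = £644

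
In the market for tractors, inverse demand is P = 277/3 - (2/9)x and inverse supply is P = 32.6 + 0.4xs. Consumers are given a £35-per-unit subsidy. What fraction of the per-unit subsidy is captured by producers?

Producer share = 9/14

Pre-subsidy: 277/3 - (2/9)x = 32.6 + 0.4x gives x* = 96 and P* = 71.
With the rebate, buyers effectively pay Pb = Ps − 35, where Ps is the price sellers receive.
On the curves, Pb = 277/3 - (2/9)x and Ps = 32.6 + 0.4x; the wedge Ps − Pb = 35 gives 32.6 + 0.4x − (277/3 - (2/9)x) = 35, so x' = 152.25.
Then Pb = 277/3 − (2/9)·152.25 = 58.5 and Ps = 32.6 + 0.4·152.25 = 93.5.
Buyers' price falls by P* − Pb = 71 − 58.5 = 12.5; sellers' price rises by Ps − P* = 93.5 − 71 = 22.5.
So producers capture 22.5/35 = 9/14 of each unit of subsidy.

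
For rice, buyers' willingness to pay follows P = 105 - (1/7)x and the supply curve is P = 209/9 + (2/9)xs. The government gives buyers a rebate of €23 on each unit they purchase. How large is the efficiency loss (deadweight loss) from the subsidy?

Deadweight loss = €724.5

Pre-subsidy: 105 - (1/7)x = 209/9 + (2/9)x gives x* = 224 and P* = 73.
With the rebate, buyers effectively pay Pb = Ps − 23, where Ps is the price sellers receive.
On the curves, Pb = 105 - (1/7)x and Ps = 209/9 + (2/9)x; the wedge Ps − Pb = 23 gives 209/9 + (2/9)x − (105 - (1/7)x) = 23, so x' = 287.
Then Pb = 105 − (1/7)·287 = 64 and Ps = 209/9 + (2/9)·287 = 87.
The subsidy expands output by 287 − 224 = 63 past the efficient level; on those units the gap between marginal cost and willingness to pay runs from 0 up to 23.
DWL = ½ × 23 × 63 = 724.5.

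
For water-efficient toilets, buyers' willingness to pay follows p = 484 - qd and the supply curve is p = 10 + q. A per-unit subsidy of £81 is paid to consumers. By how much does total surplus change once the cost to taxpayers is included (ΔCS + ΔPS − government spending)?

Net change in total surplus = -£1640.25

Pre-subsidy: 484 - q = 10 + q gives q* = 237 and p* = 247.
With the rebate, buyers effectively pay pb = ps − 81, where ps is the price sellers receive.
On the curves, pb = 484 - q and ps = 10 + q; the wedge ps − pb = 81 gives 10 + q − (484 - q) = 81, so q' = 277.5.
Then pb = 484 − 1·277.5 = 206.5 and ps = 10 + 1·277.5 = 287.5.
ΔCS = ½(237 + 277.5)(247 − 206.5) = 10418.625; ΔPS = ½(237 + 277.5)(287.5 − 247) = 10418.625.
Government spending = 81 × 277.5 = 22477.5.
Net change = 10418.625 + 10418.625 − 22477.5 = -1640.25. The loss equals the DWL triangle ½·81·40.5.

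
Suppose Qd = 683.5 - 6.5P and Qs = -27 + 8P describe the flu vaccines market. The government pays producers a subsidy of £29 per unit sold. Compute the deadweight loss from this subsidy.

Pre-subsidy: 683.5 - 6.5P = -27 + 8P gives P* = 49, Q* = 365.
With the subsidy, sellers receive Ps = Pb + 29 for each unit, where Pb is the price buyers pay.
Supply in terms of Pb becomes Qs = -27 + 8(Pb + 29) = 205 + 8Pb. Setting this equal to demand: 683.5 - 6.5Pb = 205 + 8Pb, so Pb = 33.
Sellers receive Ps = 33 + 29 = 62; Q' = 683.5 − 6.5·33 = 469.
The subsidy expands output by 469 − 365 = 104 past the efficient level; on those units the gap between marginal cost and willingness to pay runs from 0 up to 29.
DWL = ½ × 29 × 104 = 1508.

Deadweight loss = £1508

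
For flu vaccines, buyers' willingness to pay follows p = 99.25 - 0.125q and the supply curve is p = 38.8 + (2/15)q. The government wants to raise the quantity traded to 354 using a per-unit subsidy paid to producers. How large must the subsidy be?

Required subsidy s = 31 per unit

At q = 354, from the demand curve buyers pay pb = 99.25 − 0.125·354 = 55; from the supply curve sellers need ps = 38.8 + (2/15)·354 = 86.
The subsidy must fill the gap: s = ps − pb = 86 − 55 = 31.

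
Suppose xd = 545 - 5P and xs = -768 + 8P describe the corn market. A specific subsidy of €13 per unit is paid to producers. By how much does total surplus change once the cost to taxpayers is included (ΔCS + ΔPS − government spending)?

Net change in total surplus = -€260

Pre-subsidy: 545 - 5P = -768 + 8P gives P* = 101, x* = 40.
With the subsidy, sellers receive Ps = Pb + 13 for each unit, where Pb is the price buyers pay.
Supply in terms of Pb becomes xs = -768 + 8(Pb + 13) = -664 + 8Pb. Setting this equal to demand: 545 - 5Pb = -664 + 8Pb, so Pb = 93.
Sellers receive Ps = 93 + 13 = 106; x' = 545 − 5·93 = 80.
ΔCS = ½(40 + 80)(101 − 93) = 480; ΔPS = ½(40 + 80)(106 − 101) = 300.
Government spending = 13 × 80 = 1040.
Net change = 480 + 300 − 1040 = -260. The loss equals the DWL triangle ½·13·40.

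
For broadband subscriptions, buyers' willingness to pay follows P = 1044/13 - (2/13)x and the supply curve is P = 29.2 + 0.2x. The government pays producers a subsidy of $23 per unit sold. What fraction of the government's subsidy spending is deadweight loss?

DWL / government spending = 1495/9634

Pre-subsidy: 1044/13 - (2/13)x = 29.2 + 0.2x gives x* = 3322/23 and P* = 1336/23.
With the subsidy, sellers receive Ps = Pb + 23 for each unit, where Pb is the price buyers pay.
On the curves, Pb = 1044/13 - (2/13)x and Ps = 29.2 + 0.2x; the wedge Ps − Pb = 23 gives 29.2 + 0.2x − (1044/13 - (2/13)x) = 23, so x' = 4817/23.
Then Pb = 1044/13 − (2/13)·(4817/23) = 1106/23 and Ps = 29.2 + 0.2·(4817/23) = 1635/23.
ΔCS = ½(3322/23 + 4817/23)(1336/23 − 1106/23) = 40695/23; ΔPS = ½(3322/23 + 4817/23)(1635/23 − 1336/23) = 105807/46.
Government spending = 23 × 4817/23 = 4817.
DWL = ½ × 23 × (4817/23 − 3322/23) = 747.5; fraction = 747.5 / 4817 = 1495/9634.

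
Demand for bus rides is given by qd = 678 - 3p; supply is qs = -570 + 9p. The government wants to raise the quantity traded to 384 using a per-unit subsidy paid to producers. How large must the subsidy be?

At q = 384, invert demand for the buyer price: pb = (678 − 384)/3 = 98; invert supply for the seller price: ps = (384 − (-570))/9 = 106.
The subsidy must fill the gap: s = ps − pb = 106 − 98 = 8.

Required subsidy s = 8 per unit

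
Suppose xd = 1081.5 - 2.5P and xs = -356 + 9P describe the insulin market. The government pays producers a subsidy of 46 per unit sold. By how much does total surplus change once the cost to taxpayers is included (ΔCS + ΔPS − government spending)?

Pre-subsidy: 1081.5 - 2.5P = -356 + 9P gives P* = 125, x* = 769.
With the subsidy, sellers receive Ps = Pb + 46 for each unit, where Pb is the price buyers pay.
Supply in terms of Pb becomes xs = -356 + 9(Pb + 46) = 58 + 9Pb. Setting this equal to demand: 1081.5 - 2.5Pb = 58 + 9Pb, so Pb = 89.
Sellers receive Ps = 89 + 46 = 135; x' = 1081.5 − 2.5·89 = 859.
ΔCS = ½(769 + 859)(125 − 89) = 29304; ΔPS = ½(769 + 859)(135 − 125) = 8140.
Government spending = 46 × 859 = 39514.
Net change = 29304 + 8140 − 39514 = -2070. The loss equals the DWL triangle ½·46·90.

Net change in total surplus = -2070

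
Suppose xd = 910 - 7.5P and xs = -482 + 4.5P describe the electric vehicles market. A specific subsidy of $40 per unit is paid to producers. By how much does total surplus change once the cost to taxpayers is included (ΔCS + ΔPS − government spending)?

Pre-subsidy: 910 - 7.5P = -482 + 4.5P gives P* = 116, x* = 40.
With the subsidy, sellers receive Ps = Pb + 40 for each unit, where Pb is the price buyers pay.
Supply in terms of Pb becomes xs = -482 + 4.5(Pb + 40) = -302 + 4.5Pb. Setting this equal to demand: 910 - 7.5Pb = -302 + 4.5Pb, so Pb = 101.
Sellers receive Ps = 101 + 40 = 141; x' = 910 − 7.5·101 = 152.5.
ΔCS = ½(40 + 152.5)(116 − 101) = 1443.75; ΔPS = ½(40 + 152.5)(141 − 116) = 2406.25.
Government spending = 40 × 152.5 = 6100.
Net change = 1443.75 + 2406.25 − 6100 = -2250. The loss equals the DWL triangle ½·40·112.5.

Net change in total surplus = -$2250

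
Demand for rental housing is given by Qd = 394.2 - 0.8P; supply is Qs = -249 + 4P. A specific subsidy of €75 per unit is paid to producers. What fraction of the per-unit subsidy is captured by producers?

Pre-subsidy: 394.2 - 0.8P = -249 + 4P gives P* = 134, Q* = 287.
With the subsidy, sellers receive Ps = Pb + 75 for each unit, where Pb is the price buyers pay.
Supply in terms of Pb becomes Qs = -249 + 4(Pb + 75) = 51 + 4Pb. Setting this equal to demand: 394.2 - 0.8Pb = 51 + 4Pb, so Pb = 71.5.
Sellers receive Ps = 71.5 + 75 = 146.5; Q' = 394.2 − 0.8·71.5 = 337.
Buyers' price falls by P* − Pb = 134 − 71.5 = 62.5; sellers' price rises by Ps − P* = 146.5 − 134 = 12.5.
So producers capture 12.5/75 = 1/6 of each unit of subsidy.

Producer share = 1/6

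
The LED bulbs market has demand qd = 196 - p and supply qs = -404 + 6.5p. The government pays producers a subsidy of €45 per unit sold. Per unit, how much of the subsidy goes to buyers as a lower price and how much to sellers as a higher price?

Buyers gain €39 per unit; sellers gain €6 per unit

Pre-subsidy: 196 - p = -404 + 6.5p gives p* = 80, q* = 116.
With the subsidy, sellers receive ps = pb + 45 for each unit, where pb is the price buyers pay.
Supply in terms of pb becomes qs = -404 + 6.5(pb + 45) = -111.5 + 6.5pb. Setting this equal to demand: 196 - pb = -111.5 + 6.5pb, so pb = 41.
Sellers receive ps = 41 + 45 = 86; q' = 196 − 1·41 = 155.
Buyers' price falls by p* − pb = 80 − 41 = 39; sellers' price rises by ps − p* = 86 − 80 = 6.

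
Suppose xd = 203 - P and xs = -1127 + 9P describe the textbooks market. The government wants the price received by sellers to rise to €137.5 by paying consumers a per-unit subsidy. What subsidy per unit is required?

Required subsidy s = €45 per unit

At a seller price of 137.5, quantity supplied is -1127 + 9·137.5 = 110.5.
Buyers absorb 110.5 only when they pay Pb with 203 − 1·Pb = 110.5, i.e. Pb = 92.5.
s = Ps − Pb = 137.5 − 92.5 = 45.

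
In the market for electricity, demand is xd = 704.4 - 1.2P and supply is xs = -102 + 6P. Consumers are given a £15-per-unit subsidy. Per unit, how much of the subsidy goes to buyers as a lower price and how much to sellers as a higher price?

Pre-subsidy: 704.4 - 1.2P = -102 + 6P gives P* = 112, x* = 570.
With the rebate, buyers effectively pay Pb = Ps − 15, where Ps is the price sellers receive.
Demand in terms of Ps becomes xd = 704.4 − 1.2(Ps − 15) = 722.4 - 1.2Ps. Setting this equal to supply: 722.4 - 1.2Ps = -102 + 6Ps, so Ps = 114.5.
Buyers pay Pb = 114.5 − 15 = 99.5; x' = -102 + 6·114.5 = 585.
Buyers' price falls by P* − Pb = 112 − 99.5 = 12.5; sellers' price rises by Ps − P* = 114.5 − 112 = 2.5.

Buyers gain £12.5 per unit; sellers gain £2.5 per unit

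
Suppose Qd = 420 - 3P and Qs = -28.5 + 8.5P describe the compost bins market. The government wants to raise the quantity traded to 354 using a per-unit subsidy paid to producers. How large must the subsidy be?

Required subsidy s = 23 per unit

At Q = 354, invert demand for the buyer price: Pb = (420 − 354)/3 = 22; invert supply for the seller price: Ps = (354 − (-28.5))/8.5 = 45.
The subsidy must fill the gap: s = Ps − Pb = 45 − 22 = 23.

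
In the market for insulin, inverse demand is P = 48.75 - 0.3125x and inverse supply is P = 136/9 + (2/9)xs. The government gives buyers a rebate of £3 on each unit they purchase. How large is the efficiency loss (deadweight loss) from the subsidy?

Pre-subsidy: 48.75 - 0.3125x = 136/9 + (2/9)x gives x* = 692/11 and P* = 320/11.
With the rebate, buyers effectively pay Pb = Ps − 3, where Ps is the price sellers receive.
On the curves, Pb = 48.75 - 0.3125x and Ps = 136/9 + (2/9)x; the wedge Ps − Pb = 3 gives 136/9 + (2/9)x − (48.75 - 0.3125x) = 3, so x' = 5276/77.
Then Pb = 48.75 − 0.3125·(5276/77) = 2105/77 and Ps = 136/9 + (2/9)·(5276/77) = 2336/77.
The subsidy expands output by 5276/77 − 692/11 = 432/77 past the efficient level; on those units the gap between marginal cost and willingness to pay runs from 0 up to 3.
DWL = ½ × 3 × 432/77 = 648/77.

Deadweight loss = 648/77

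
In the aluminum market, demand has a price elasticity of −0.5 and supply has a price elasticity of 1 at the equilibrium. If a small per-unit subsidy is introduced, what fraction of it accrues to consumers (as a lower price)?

Consumer share = 2/3

For a small subsidy around the equilibrium, the benefit split depends on the relative slopes, which at a point are proportional to the elasticities.
Buyer share = εs/(εs + |εd|) = 1/(1 + 0.5) = 2/3; seller share = |εd|/(εs + |εd|) = 1/3.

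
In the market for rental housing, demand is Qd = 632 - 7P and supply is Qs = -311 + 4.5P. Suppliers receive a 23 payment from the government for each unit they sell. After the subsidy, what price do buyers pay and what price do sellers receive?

Buyers pay 73; sellers receive 96

Pre-subsidy: 632 - 7P = -311 + 4.5P gives P* = 82, Q* = 58.
With the subsidy, sellers receive Ps = Pb + 23 for each unit, where Pb is the price buyers pay.
Supply in terms of Pb becomes Qs = -311 + 4.5(Pb + 23) = -207.5 + 4.5Pb. Setting this equal to demand: 632 - 7Pb = -207.5 + 4.5Pb, so Pb = 73.
Sellers receive Ps = 73 + 23 = 96; Q' = 632 − 7·73 = 121.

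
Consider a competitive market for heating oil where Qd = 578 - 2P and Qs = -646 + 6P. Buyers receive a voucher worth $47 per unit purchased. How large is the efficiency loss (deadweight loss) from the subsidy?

Pre-subsidy: 578 - 2P = -646 + 6P gives P* = 153, Q* = 272.
With the rebate, buyers effectively pay Pb = Ps − 47, where Ps is the price sellers receive.
Demand in terms of Ps becomes Qd = 578 − 2(Ps − 47) = 672 - 2Ps. Setting this equal to supply: 672 - 2Ps = -646 + 6Ps, so Ps = 164.75.
Buyers pay Pb = 164.75 − 47 = 117.75; Q' = -646 + 6·164.75 = 342.5.
The subsidy expands output by 342.5 − 272 = 70.5 past the efficient level; on those units the gap between marginal cost and willingness to pay runs from 0 up to 47.
DWL = ½ × 47 × 70.5 = 1656.75.

Deadweight loss = $1656.75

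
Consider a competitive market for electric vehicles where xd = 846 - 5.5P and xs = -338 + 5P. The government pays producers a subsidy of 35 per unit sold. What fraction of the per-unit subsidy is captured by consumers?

Consumer share = 10/21

Pre-subsidy: 846 - 5.5P = -338 + 5P gives P* = 2368/21, x* = 4742/21.
With the subsidy, sellers receive Ps = Pb + 35 for each unit, where Pb is the price buyers pay.
Supply in terms of Pb becomes xs = -338 + 5(Pb + 35) = -163 + 5Pb. Setting this equal to demand: 846 - 5.5Pb = -163 + 5Pb, so Pb = 2018/21.
Sellers receive Ps = 2018/21 + 35 = 2753/21; x' = 846 − 5.5·(2018/21) = 6667/21.
Buyers' price falls by P* − Pb = 2368/21 − 2018/21 = 50/3; sellers' price rises by Ps − P* = 2753/21 − 2368/21 = 55/3.
So consumers capture (50/3)/35 = 10/21 of each unit of subsidy.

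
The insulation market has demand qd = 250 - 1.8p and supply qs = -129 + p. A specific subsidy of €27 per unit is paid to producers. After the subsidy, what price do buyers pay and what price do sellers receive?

Pre-subsidy: 250 - 1.8p = -129 + p gives p* = 1895/14, q* = 89/14.
With the subsidy, sellers receive ps = pb + 27 for each unit, where pb is the price buyers pay.
Supply in terms of pb becomes qs = -129 + 1(pb + 27) = -102 + pb. Setting this equal to demand: 250 - 1.8pb = -102 + pb, so pb = 880/7.
Sellers receive ps = 880/7 + 27 = 1069/7; q' = 250 − 1.8·(880/7) = 166/7.

Buyers pay 880/7; sellers receive 1069/7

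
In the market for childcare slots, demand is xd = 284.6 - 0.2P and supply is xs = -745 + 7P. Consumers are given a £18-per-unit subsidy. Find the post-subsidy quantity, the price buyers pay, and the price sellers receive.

Pre-subsidy: 284.6 - 0.2P = -745 + 7P gives P* = 143, x* = 256.
With the rebate, buyers effectively pay Pb = Ps − 18, where Ps is the price sellers receive.
Demand in terms of Ps becomes xd = 284.6 − 0.2(Ps − 18) = 288.2 - 0.2Ps. Setting this equal to supply: 288.2 - 0.2Ps = -745 + 7Ps, so Ps = 143.5.
Buyers pay Pb = 143.5 − 18 = 125.5; x' = -745 + 7·143.5 = 259.5.

x' = 259.5; buyers pay £125.5; sellers receive £143.5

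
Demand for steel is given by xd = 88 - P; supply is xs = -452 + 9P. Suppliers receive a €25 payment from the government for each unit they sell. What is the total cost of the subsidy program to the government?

Pre-subsidy: 88 - P = -452 + 9P gives P* = 54, x* = 34.
With the subsidy, sellers receive Ps = Pb + 25 for each unit, where Pb is the price buyers pay.
Supply in terms of Pb becomes xs = -452 + 9(Pb + 25) = -227 + 9Pb. Setting this equal to demand: 88 - Pb = -227 + 9Pb, so Pb = 31.5.
Sellers receive Ps = 31.5 + 25 = 56.5; x' = 88 − 1·31.5 = 56.5.
Government outlay = subsidy × quantity = 25 × 56.5 = 1412.5.

Government cost = €1412.5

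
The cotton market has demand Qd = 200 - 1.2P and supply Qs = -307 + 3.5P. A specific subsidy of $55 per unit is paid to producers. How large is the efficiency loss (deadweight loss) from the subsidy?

Pre-subsidy: 200 - 1.2P = -307 + 3.5P gives P* = 5070/47, Q* = 3316/47.
With the subsidy, sellers receive Ps = Pb + 55 for each unit, where Pb is the price buyers pay.
Supply in terms of Pb becomes Qs = -307 + 3.5(Pb + 55) = -114.5 + 3.5Pb. Setting this equal to demand: 200 - 1.2Pb = -114.5 + 3.5Pb, so Pb = 3145/47.
Sellers receive Ps = 3145/47 + 55 = 5730/47; Q' = 200 − 1.2·(3145/47) = 5626/47.
The subsidy expands output by 5626/47 − 3316/47 = 2310/47 past the efficient level; on those units the gap between marginal cost and willingness to pay runs from 0 up to 55.
DWL = ½ × 55 × 2310/47 = 63525/47.

Deadweight loss = 63525/47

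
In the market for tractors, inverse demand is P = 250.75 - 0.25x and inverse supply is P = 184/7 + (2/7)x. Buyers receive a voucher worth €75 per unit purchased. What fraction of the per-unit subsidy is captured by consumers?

Consumer share = 7/15

Pre-subsidy: 250.75 - 0.25x = 184/7 + (2/7)x gives x* = 419 and P* = 146.
With the rebate, buyers effectively pay Pb = Ps − 75, where Ps is the price sellers receive.
On the curves, Pb = 250.75 - 0.25x and Ps = 184/7 + (2/7)x; the wedge Ps − Pb = 75 gives 184/7 + (2/7)x − (250.75 - 0.25x) = 75, so x' = 559.
Then Pb = 250.75 − 0.25·559 = 111 and Ps = 184/7 + (2/7)·559 = 186.
Buyers' price falls by P* − Pb = 146 − 111 = 35; sellers' price rises by Ps − P* = 186 − 146 = 40.
So consumers capture 35/75 = 7/15 of each unit of subsidy.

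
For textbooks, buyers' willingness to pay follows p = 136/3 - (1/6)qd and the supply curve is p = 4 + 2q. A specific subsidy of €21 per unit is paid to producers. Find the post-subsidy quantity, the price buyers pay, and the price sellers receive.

q' = 374/13; buyers pay 527/13; sellers receive 800/13

Pre-subsidy: 136/3 - (1/6)q = 4 + 2q gives q* = 248/13 and p* = 548/13.
With the subsidy, sellers receive ps = pb + 21 for each unit, where pb is the price buyers pay.
On the curves, pb = 136/3 - (1/6)q and ps = 4 + 2q; the wedge ps − pb = 21 gives 4 + 2q − (136/3 - (1/6)q) = 21, so q' = 374/13.
Then pb = 136/3 − (1/6)·(374/13) = 527/13 and ps = 4 + 2·(374/13) = 800/13.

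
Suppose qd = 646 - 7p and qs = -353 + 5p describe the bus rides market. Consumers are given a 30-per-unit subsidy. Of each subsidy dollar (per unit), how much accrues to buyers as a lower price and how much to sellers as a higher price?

Pre-subsidy: 646 - 7p = -353 + 5p gives p* = 83.25, q* = 63.25.
With the rebate, buyers effectively pay pb = ps − 30, where ps is the price sellers receive.
Demand in terms of ps becomes qd = 646 − 7(ps − 30) = 856 - 7ps. Setting this equal to supply: 856 - 7ps = -353 + 5ps, so ps = 100.75.
Buyers pay pb = 100.75 − 30 = 70.75; q' = -353 + 5·100.75 = 150.75.
Buyers' price falls by p* − pb = 83.25 − 70.75 = 12.5; sellers' price rises by ps − p* = 100.75 − 83.25 = 17.5.

Buyers gain 12.5 per unit; sellers gain 17.5 per unit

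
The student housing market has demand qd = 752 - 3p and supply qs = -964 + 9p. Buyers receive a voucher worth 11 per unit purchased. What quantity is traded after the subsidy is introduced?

Pre-subsidy: 752 - 3p = -964 + 9p gives p* = 143, q* = 323.
With the rebate, buyers effectively pay pb = ps − 11, where ps is the price sellers receive.
Demand in terms of ps becomes qd = 752 − 3(ps − 11) = 785 - 3ps. Setting this equal to supply: 785 - 3ps = -964 + 9ps, so ps = 145.75.
Buyers pay pb = 145.75 − 11 = 134.75; q' = -964 + 9·145.75 = 347.75.

q' = 347.75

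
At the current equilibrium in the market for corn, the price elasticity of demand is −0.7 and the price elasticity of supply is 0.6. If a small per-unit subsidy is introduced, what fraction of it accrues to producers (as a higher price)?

Producer share = 7/13

For a small subsidy around the equilibrium, the benefit split depends on the relative slopes, which at a point are proportional to the elasticities.
Buyer share = εs/(εs + |εd|) = 0.6/(0.6 + 0.7) = 6/13; seller share = |εd|/(εs + |εd|) = 7/13.
So producers capture 7/13 of the subsidy.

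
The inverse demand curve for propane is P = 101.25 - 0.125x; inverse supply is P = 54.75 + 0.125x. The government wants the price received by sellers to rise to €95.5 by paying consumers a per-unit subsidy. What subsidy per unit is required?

Required subsidy s = €35 per unit

At a seller price of 95.5, quantity supplied is -438 + 8·95.5 = 326.
Buyers absorb 326 only when they pay Pb = 101.25 − 0.125·326 = 60.5.
s = Ps − Pb = 95.5 − 60.5 = 35.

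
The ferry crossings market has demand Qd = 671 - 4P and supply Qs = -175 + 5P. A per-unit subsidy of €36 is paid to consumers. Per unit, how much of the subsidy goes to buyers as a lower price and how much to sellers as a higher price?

Pre-subsidy: 671 - 4P = -175 + 5P gives P* = 94, Q* = 295.
With the rebate, buyers effectively pay Pb = Ps − 36, where Ps is the price sellers receive.
Demand in terms of Ps becomes Qd = 671 − 4(Ps − 36) = 815 - 4Ps. Setting this equal to supply: 815 - 4Ps = -175 + 5Ps, so Ps = 110.
Buyers pay Pb = 110 − 36 = 74; Q' = -175 + 5·110 = 375.
Buyers' price falls by P* − Pb = 94 − 74 = 20; sellers' price rises by Ps − P* = 110 − 94 = 16.

Buyers gain €20 per unit; sellers gain €16 per unit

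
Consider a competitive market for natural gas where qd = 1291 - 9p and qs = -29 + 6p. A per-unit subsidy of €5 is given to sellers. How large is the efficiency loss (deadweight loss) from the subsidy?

Pre-subsidy: 1291 - 9p = -29 + 6p gives p* = 88, q* = 499.
With the subsidy, sellers receive ps = pb + 5 for each unit, where pb is the price buyers pay.
Supply in terms of pb becomes qs = -29 + 6(pb + 5) = 1 + 6pb. Setting this equal to demand: 1291 - 9pb = 1 + 6pb, so pb = 86.
Sellers receive ps = 86 + 5 = 91; q' = 1291 − 9·86 = 517.
The subsidy expands output by 517 − 499 = 18 past the efficient level; on those units the gap between marginal cost and willingness to pay runs from 0 up to 5.
DWL = ½ × 5 × 18 = 45.

Deadweight loss = €45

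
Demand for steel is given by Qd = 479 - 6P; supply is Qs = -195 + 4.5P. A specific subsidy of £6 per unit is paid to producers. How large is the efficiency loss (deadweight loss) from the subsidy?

Deadweight loss = 324/7

Pre-subsidy: 479 - 6P = -195 + 4.5P gives P* = 1348/21, Q* = 657/7.
With the subsidy, sellers receive Ps = Pb + 6 for each unit, where Pb is the price buyers pay.
Supply in terms of Pb becomes Qs = -195 + 4.5(Pb + 6) = -168 + 4.5Pb. Setting this equal to demand: 479 - 6Pb = -168 + 4.5Pb, so Pb = 1294/21.
Sellers receive Ps = 1294/21 + 6 = 1420/21; Q' = 479 − 6·(1294/21) = 765/7.
The subsidy expands output by 765/7 − 657/7 = 108/7 past the efficient level; on those units the gap between marginal cost and willingness to pay runs from 0 up to 6.
DWL = ½ × 6 × 108/7 = 324/7.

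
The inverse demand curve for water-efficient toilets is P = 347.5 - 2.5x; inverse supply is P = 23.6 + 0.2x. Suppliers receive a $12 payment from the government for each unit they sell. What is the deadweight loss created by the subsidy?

Pre-subsidy: 347.5 - 2.5x = 23.6 + 0.2x gives x* = 3239/27 and P* = 1285/27.
With the subsidy, sellers receive Ps = Pb + 12 for each unit, where Pb is the price buyers pay.
On the curves, Pb = 347.5 - 2.5x and Ps = 23.6 + 0.2x; the wedge Ps − Pb = 12 gives 23.6 + 0.2x − (347.5 - 2.5x) = 12, so x' = 3359/27.
Then Pb = 347.5 − 2.5·(3359/27) = 985/27 and Ps = 23.6 + 0.2·(3359/27) = 1309/27.
The subsidy expands output by 3359/27 − 3239/27 = 40/9 past the efficient level; on those units the gap between marginal cost and willingness to pay runs from 0 up to 12.
DWL = ½ × 12 × 40/9 = 80/3.

Deadweight loss = 80/3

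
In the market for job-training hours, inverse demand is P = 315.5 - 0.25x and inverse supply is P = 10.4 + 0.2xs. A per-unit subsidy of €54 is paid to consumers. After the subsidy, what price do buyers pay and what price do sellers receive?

Buyers pay €116; sellers receive €170

Pre-subsidy: 315.5 - 0.25x = 10.4 + 0.2x gives x* = 678 and P* = 146.
With the rebate, buyers effectively pay Pb = Ps − 54, where Ps is the price sellers receive.
On the curves, Pb = 315.5 - 0.25x and Ps = 10.4 + 0.2x; the wedge Ps − Pb = 54 gives 10.4 + 0.2x − (315.5 - 0.25x) = 54, so x' = 798.
Then Pb = 315.5 − 0.25·798 = 116 and Ps = 10.4 + 0.2·798 = 170.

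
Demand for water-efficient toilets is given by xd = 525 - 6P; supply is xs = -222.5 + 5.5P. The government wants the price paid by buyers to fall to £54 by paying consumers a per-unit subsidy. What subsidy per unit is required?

At a buyer price of 54, quantity demanded is 525 − 6·54 = 201.
Sellers supply 201 only when they receive Ps with -222.5 + 5.5·Ps = 201, i.e. Ps = 77.
s = Ps − Pb = 77 − 54 = 23.

Required subsidy s = £23 per unit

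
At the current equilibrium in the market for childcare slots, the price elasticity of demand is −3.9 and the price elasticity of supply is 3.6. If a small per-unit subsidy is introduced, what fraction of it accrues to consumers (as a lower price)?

For a small subsidy around the equilibrium, the benefit split depends on the relative slopes, which at a point are proportional to the elasticities.
Buyer share = εs/(εs + |εd|) = 3.6/(3.6 + 3.9) = 0.48; seller share = |εd|/(εs + |εd|) = 0.52.

Consumer share = 0.48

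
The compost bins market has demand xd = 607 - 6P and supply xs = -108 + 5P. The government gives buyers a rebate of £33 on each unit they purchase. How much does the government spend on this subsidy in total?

Pre-subsidy: 607 - 6P = -108 + 5P gives P* = 65, x* = 217.
With the rebate, buyers effectively pay Pb = Ps − 33, where Ps is the price sellers receive.
Demand in terms of Ps becomes xd = 607 − 6(Ps − 33) = 805 - 6Ps. Setting this equal to supply: 805 - 6Ps = -108 + 5Ps, so Ps = 83.
Buyers pay Pb = 83 − 33 = 50; x' = -108 + 5·83 = 307.
Government outlay = subsidy × quantity = 33 × 307 = 10131.

Government cost = £10131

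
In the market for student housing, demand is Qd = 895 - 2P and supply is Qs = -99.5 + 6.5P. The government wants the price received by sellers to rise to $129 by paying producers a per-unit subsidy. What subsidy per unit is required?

At a seller price of 129, quantity supplied is -99.5 + 6.5·129 = 739.
Buyers absorb 739 only when they pay Pb with 895 − 2·Pb = 739, i.e. Pb = 78.
s = Ps − Pb = 129 − 78 = 51.

Required subsidy s = $51 per unit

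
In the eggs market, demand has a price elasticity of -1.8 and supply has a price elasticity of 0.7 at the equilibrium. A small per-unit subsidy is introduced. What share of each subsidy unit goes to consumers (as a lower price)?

Consumer share = 0.28

For a small subsidy around the equilibrium, the benefit split depends on the relative slopes, which at a point are proportional to the elasticities.
Buyer share = εs/(εs + |εd|) = 0.7/(0.7 + 1.8) = 0.28; seller share = |εd|/(εs + |εd|) = 0.72.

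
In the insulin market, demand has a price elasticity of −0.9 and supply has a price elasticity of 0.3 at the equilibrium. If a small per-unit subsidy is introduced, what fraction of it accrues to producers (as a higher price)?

For a small subsidy around the equilibrium, the benefit split depends on the relative slopes, which at a point are proportional to the elasticities.
Buyer share = εs/(εs + |εd|) = 0.3/(0.3 + 0.9) = 0.25; seller share = |εd|/(εs + |εd|) = 0.75.
So producers capture 0.75 of the subsidy.

Producer share = 0.75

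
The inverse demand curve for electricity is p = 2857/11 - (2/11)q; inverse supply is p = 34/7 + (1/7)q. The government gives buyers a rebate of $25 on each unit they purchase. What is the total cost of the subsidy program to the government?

Government cost = $21550

Pre-subsidy: 2857/11 - (2/11)q = 34/7 + (1/7)q gives q* = 785 and p* = 117.
With the rebate, buyers effectively pay pb = ps − 25, where ps is the price sellers receive.
On the curves, pb = 2857/11 - (2/11)q and ps = 34/7 + (1/7)q; the wedge ps − pb = 25 gives 34/7 + (1/7)q − (2857/11 - (2/11)q) = 25, so q' = 862.
Then pb = 2857/11 − (2/11)·862 = 103 and ps = 34/7 + (1/7)·862 = 128.
Government outlay = subsidy × quantity = 25 × 862 = 21550.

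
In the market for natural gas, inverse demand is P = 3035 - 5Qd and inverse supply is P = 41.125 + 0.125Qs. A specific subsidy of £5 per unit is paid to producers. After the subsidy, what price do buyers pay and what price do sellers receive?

Pre-subsidy: 3035 - 5Q = 41.125 + 0.125Q gives Q* = 23951/41 and P* = 4680/41.
With the subsidy, sellers receive Ps = Pb + 5 for each unit, where Pb is the price buyers pay.
On the curves, Pb = 3035 - 5Q and Ps = 41.125 + 0.125Q; the wedge Ps − Pb = 5 gives 41.125 + 0.125Q − (3035 - 5Q) = 5, so Q' = 23991/41.
Then Pb = 3035 − 5·(23991/41) = 4480/41 and Ps = 41.125 + 0.125·(23991/41) = 4685/41.

Buyers pay 4480/41; sellers receive 4685/41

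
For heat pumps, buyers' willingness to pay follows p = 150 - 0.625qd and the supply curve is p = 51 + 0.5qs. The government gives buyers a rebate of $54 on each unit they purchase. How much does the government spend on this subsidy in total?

Government cost = $7344

Pre-subsidy: 150 - 0.625q = 51 + 0.5q gives q* = 88 and p* = 95.
With the rebate, buyers effectively pay pb = ps − 54, where ps is the price sellers receive.
On the curves, pb = 150 - 0.625q and ps = 51 + 0.5q; the wedge ps − pb = 54 gives 51 + 0.5q − (150 - 0.625q) = 54, so q' = 136.
Then pb = 150 − 0.625·136 = 65 and ps = 51 + 0.5·136 = 119.
Government outlay = subsidy × quantity = 54 × 136 = 7344.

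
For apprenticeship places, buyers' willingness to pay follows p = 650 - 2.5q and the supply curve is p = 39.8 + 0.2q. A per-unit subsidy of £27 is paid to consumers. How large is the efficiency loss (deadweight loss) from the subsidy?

Deadweight loss = £135

Pre-subsidy: 650 - 2.5q = 39.8 + 0.2q gives q* = 226 and p* = 85.
With the rebate, buyers effectively pay pb = ps − 27, where ps is the price sellers receive.
On the curves, pb = 650 - 2.5q and ps = 39.8 + 0.2q; the wedge ps − pb = 27 gives 39.8 + 0.2q − (650 - 2.5q) = 27, so q' = 236.
Then pb = 650 − 2.5·236 = 60 and ps = 39.8 + 0.2·236 = 87.
The subsidy expands output by 236 − 226 = 10 past the efficient level; on those units the gap between marginal cost and willingness to pay runs from 0 up to 27.
DWL = ½ × 27 × 10 = 135.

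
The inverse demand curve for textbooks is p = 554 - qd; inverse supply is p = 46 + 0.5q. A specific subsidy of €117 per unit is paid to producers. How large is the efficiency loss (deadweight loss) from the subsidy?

Pre-subsidy: 554 - q = 46 + 0.5q gives q* = 1016/3 and p* = 646/3.
With the subsidy, sellers receive ps = pb + 117 for each unit, where pb is the price buyers pay.
On the curves, pb = 554 - q and ps = 46 + 0.5q; the wedge ps − pb = 117 gives 46 + 0.5q − (554 - q) = 117, so q' = 1250/3.
Then pb = 554 − 1·(1250/3) = 412/3 and ps = 46 + 0.5·(1250/3) = 763/3.
The subsidy expands output by 1250/3 − 1016/3 = 78 past the efficient level; on those units the gap between marginal cost and willingness to pay runs from 0 up to 117.
DWL = ½ × 117 × 78 = 4563.

Deadweight loss = €4563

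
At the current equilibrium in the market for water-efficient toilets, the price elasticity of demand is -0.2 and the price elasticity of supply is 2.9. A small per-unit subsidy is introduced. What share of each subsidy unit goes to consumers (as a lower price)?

For a small subsidy around the equilibrium, the benefit split depends on the relative slopes, which at a point are proportional to the elasticities.
Buyer share = εs/(εs + |εd|) = 2.9/(2.9 + 0.2) = 29/31; seller share = |εd|/(εs + |εd|) = 2/31.

Consumer share = 29/31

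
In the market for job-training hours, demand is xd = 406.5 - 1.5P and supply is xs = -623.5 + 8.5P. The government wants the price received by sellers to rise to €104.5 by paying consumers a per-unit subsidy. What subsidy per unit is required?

At a seller price of 104.5, quantity supplied is -623.5 + 8.5·104.5 = 264.75.
Buyers absorb 264.75 only when they pay Pb with 406.5 − 1.5·Pb = 264.75, i.e. Pb = 94.5.
s = Ps − Pb = 104.5 − 94.5 = 10.

Required subsidy s = €10 per unit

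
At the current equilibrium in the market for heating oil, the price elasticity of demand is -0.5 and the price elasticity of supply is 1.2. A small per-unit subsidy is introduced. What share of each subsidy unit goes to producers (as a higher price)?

For a small subsidy around the equilibrium, the benefit split depends on the relative slopes, which at a point are proportional to the elasticities.
Buyer share = εs/(εs + |εd|) = 1.2/(1.2 + 0.5) = 12/17; seller share = |εd|/(εs + |εd|) = 5/17.
So producers capture 5/17 of the subsidy.

Producer share = 5/17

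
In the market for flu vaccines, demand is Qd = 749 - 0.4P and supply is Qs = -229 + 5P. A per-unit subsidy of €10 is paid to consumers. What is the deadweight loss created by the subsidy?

Deadweight loss = 500/27

Pre-subsidy: 749 - 0.4P = -229 + 5P gives P* = 1630/9, Q* = 6089/9.
With the rebate, buyers effectively pay Pb = Ps − 10, where Ps is the price sellers receive.
Demand in terms of Ps becomes Qd = 749 − 0.4(Ps − 10) = 753 - 0.4Ps. Setting this equal to supply: 753 - 0.4Ps = -229 + 5Ps, so Ps = 4910/27.
Buyers pay Pb = 4910/27 − 10 = 4640/27; Q' = -229 + 5·(4910/27) = 18367/27.
The subsidy expands output by 18367/27 − 6089/9 = 100/27 past the efficient level; on those units the gap between marginal cost and willingness to pay runs from 0 up to 10.
DWL = ½ × 10 × 100/27 = 500/27.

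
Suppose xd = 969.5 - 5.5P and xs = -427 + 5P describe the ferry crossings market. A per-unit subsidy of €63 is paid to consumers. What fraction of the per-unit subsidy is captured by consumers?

Consumer share = 10/21

Pre-subsidy: 969.5 - 5.5P = -427 + 5P gives P* = 133, x* = 238.
With the rebate, buyers effectively pay Pb = Ps − 63, where Ps is the price sellers receive.
Demand in terms of Ps becomes xd = 969.5 − 5.5(Ps − 63) = 1316 - 5.5Ps. Setting this equal to supply: 1316 - 5.5Ps = -427 + 5Ps, so Ps = 166.
Buyers pay Pb = 166 − 63 = 103; x' = -427 + 5·166 = 403.
Buyers' price falls by P* − Pb = 133 − 103 = 30; sellers' price rises by Ps − P* = 166 − 133 = 33.
So consumers capture 30/63 = 10/21 of each unit of subsidy.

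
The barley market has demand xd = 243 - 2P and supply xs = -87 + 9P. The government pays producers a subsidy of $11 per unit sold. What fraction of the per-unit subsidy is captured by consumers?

Consumer share = 9/11

Pre-subsidy: 243 - 2P = -87 + 9P gives P* = 30, x* = 183.
With the subsidy, sellers receive Ps = Pb + 11 for each unit, where Pb is the price buyers pay.
Supply in terms of Pb becomes xs = -87 + 9(Pb + 11) = 12 + 9Pb. Setting this equal to demand: 243 - 2Pb = 12 + 9Pb, so Pb = 21.
Sellers receive Ps = 21 + 11 = 32; x' = 243 − 2·21 = 201.
Buyers' price falls by P* − Pb = 30 − 21 = 9; sellers' price rises by Ps − P* = 32 − 30 = 2.
So consumers capture 9/11 = 9/11 of each unit of subsidy.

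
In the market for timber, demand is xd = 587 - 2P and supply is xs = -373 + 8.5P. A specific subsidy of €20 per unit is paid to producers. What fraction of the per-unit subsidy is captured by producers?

Producer share = 4/21

Pre-subsidy: 587 - 2P = -373 + 8.5P gives P* = 640/7, x* = 2829/7.
With the subsidy, sellers receive Ps = Pb + 20 for each unit, where Pb is the price buyers pay.
Supply in terms of Pb becomes xs = -373 + 8.5(Pb + 20) = -203 + 8.5Pb. Setting this equal to demand: 587 - 2Pb = -203 + 8.5Pb, so Pb = 1580/21.
Sellers receive Ps = 1580/21 + 20 = 2000/21; x' = 587 − 2·(1580/21) = 9167/21.
Buyers' price falls by P* − Pb = 640/7 − 1580/21 = 340/21; sellers' price rises by Ps − P* = 2000/21 − 640/7 = 80/21.
So producers capture (80/21)/20 = 4/21 of each unit of subsidy.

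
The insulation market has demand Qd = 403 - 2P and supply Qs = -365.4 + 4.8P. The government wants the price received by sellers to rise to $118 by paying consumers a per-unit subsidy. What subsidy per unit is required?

At a seller price of 118, quantity supplied is -365.4 + 4.8·118 = 201.
Buyers absorb 201 only when they pay Pb with 403 − 2·Pb = 201, i.e. Pb = 101.
s = Ps − Pb = 118 − 101 = 17.

Required subsidy s = $17 per unit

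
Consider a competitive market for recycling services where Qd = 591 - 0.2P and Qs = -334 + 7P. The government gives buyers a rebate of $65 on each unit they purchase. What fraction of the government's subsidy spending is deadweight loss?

Pre-subsidy: 591 - 0.2P = -334 + 7P gives P* = 4625/36, Q* = 20351/36.
With the rebate, buyers effectively pay Pb = Ps − 65, where Ps is the price sellers receive.
Demand in terms of Ps becomes Qd = 591 − 0.2(Ps − 65) = 604 - 0.2Ps. Setting this equal to supply: 604 - 0.2Ps = -334 + 7Ps, so Ps = 2345/18.
Buyers pay Pb = 2345/18 − 65 = 1175/18; Q' = -334 + 7·(2345/18) = 10403/18.
ΔCS = ½(20351/36 + 10403/18)(4625/36 − 1175/18) = 10403575/288; ΔPS = ½(20351/36 + 10403/18)(2345/18 − 4625/36) = 297245/288.
Government spending = 65 × 10403/18 = 676195/18.
DWL = ½ × 65 × (10403/18 − 20351/36) = 29575/72; fraction = (29575/72) / (676195/18) = 455/41612.

DWL / government spending = 455/41612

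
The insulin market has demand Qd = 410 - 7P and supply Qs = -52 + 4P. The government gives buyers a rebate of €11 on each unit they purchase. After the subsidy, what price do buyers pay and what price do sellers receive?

Pre-subsidy: 410 - 7P = -52 + 4P gives P* = 42, Q* = 116.
With the rebate, buyers effectively pay Pb = Ps − 11, where Ps is the price sellers receive.
Demand in terms of Ps becomes Qd = 410 − 7(Ps − 11) = 487 - 7Ps. Setting this equal to supply: 487 - 7Ps = -52 + 4Ps, so Ps = 49.
Buyers pay Pb = 49 − 11 = 38; Q' = -52 + 4·49 = 144.

Buyers pay €38; sellers receive €49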